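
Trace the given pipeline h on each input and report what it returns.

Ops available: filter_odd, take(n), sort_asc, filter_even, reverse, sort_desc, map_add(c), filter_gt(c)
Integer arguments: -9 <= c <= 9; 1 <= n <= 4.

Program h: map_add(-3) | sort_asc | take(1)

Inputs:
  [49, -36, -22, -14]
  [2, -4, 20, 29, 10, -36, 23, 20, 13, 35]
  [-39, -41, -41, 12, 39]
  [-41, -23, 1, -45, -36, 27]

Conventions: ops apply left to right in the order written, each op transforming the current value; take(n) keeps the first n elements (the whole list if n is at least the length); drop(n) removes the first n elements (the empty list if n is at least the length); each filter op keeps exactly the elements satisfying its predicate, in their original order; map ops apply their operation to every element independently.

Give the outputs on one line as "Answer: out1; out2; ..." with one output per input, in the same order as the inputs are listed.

Execution, op by op:
  [49, -36, -22, -14] -> [46, -39, -25, -17] -> [-39, -25, -17, 46] -> [-39]
  [2, -4, 20, 29, 10, -36, 23, 20, 13, 35] -> [-1, -7, 17, 26, 7, -39, 20, 17, 10, 32] -> [-39, -7, -1, 7, 10, 17, 17, 20, 26, 32] -> [-39]
  [-39, -41, -41, 12, 39] -> [-42, -44, -44, 9, 36] -> [-44, -44, -42, 9, 36] -> [-44]
  [-41, -23, 1, -45, -36, 27] -> [-44, -26, -2, -48, -39, 24] -> [-48, -44, -39, -26, -2, 24] -> [-48]

[-39]; [-39]; [-44]; [-48]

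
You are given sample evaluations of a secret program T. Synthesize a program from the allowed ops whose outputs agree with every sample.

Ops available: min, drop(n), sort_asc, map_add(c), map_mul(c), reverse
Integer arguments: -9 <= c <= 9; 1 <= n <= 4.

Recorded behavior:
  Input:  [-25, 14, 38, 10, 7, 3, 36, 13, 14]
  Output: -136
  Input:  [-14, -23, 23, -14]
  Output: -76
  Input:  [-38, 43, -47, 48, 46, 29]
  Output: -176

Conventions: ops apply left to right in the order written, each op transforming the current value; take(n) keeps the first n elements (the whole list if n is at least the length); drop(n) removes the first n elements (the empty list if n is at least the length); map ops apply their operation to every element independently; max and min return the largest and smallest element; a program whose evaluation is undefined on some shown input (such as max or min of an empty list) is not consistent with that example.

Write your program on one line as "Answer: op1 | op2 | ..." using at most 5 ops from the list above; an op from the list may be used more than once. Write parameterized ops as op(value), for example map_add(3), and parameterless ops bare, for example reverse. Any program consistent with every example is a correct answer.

map_add(-4) | reverse | map_mul(-4) | min

Check, running the answer program on each example:
  [-25, 14, 38, 10, 7, 3, 36, 13, 14] -> [-29, 10, 34, 6, 3, -1, 32, 9, 10] -> [10, 9, 32, -1, 3, 6, 34, 10, -29] -> [-40, -36, -128, 4, -12, -24, -136, -40, 116] -> -136
  [-14, -23, 23, -14] -> [-18, -27, 19, -18] -> [-18, 19, -27, -18] -> [72, -76, 108, 72] -> -76
  [-38, 43, -47, 48, 46, 29] -> [-42, 39, -51, 44, 42, 25] -> [25, 42, 44, -51, 39, -42] -> [-100, -168, -176, 204, -156, 168] -> -176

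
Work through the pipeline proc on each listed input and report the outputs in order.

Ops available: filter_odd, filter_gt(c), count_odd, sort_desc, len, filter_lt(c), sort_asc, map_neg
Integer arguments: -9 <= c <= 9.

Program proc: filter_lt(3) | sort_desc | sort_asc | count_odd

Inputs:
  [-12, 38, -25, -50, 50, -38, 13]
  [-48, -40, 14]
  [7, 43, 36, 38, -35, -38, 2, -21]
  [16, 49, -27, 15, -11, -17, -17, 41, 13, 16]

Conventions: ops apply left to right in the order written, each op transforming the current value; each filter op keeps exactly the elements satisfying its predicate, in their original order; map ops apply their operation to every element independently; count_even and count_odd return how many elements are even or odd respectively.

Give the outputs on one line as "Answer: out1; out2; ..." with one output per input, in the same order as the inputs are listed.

Execution, op by op:
  [-12, 38, -25, -50, 50, -38, 13] -> [-12, -25, -50, -38] -> [-12, -25, -38, -50] -> [-50, -38, -25, -12] -> 1
  [-48, -40, 14] -> [-48, -40] -> [-40, -48] -> [-48, -40] -> 0
  [7, 43, 36, 38, -35, -38, 2, -21] -> [-35, -38, 2, -21] -> [2, -21, -35, -38] -> [-38, -35, -21, 2] -> 2
  [16, 49, -27, 15, -11, -17, -17, 41, 13, 16] -> [-27, -11, -17, -17] -> [-11, -17, -17, -27] -> [-27, -17, -17, -11] -> 4

1; 0; 2; 4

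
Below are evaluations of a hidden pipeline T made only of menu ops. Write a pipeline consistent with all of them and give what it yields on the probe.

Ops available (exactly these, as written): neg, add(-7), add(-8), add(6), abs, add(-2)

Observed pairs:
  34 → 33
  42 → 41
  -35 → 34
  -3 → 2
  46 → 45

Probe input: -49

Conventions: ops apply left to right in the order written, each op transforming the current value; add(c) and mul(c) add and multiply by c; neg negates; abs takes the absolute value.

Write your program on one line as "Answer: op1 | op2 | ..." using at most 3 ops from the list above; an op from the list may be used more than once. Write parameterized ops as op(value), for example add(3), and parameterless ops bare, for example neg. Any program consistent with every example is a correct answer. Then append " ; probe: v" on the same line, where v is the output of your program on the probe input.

abs | add(6) | add(-7) ; probe: 48

Check, running the answer program on each example:
  34 -> 34 -> 40 -> 33
  42 -> 42 -> 48 -> 41
  -35 -> 35 -> 41 -> 34
  -3 -> 3 -> 9 -> 2
  46 -> 46 -> 52 -> 45
  probe: -49 -> 49 -> 55 -> 48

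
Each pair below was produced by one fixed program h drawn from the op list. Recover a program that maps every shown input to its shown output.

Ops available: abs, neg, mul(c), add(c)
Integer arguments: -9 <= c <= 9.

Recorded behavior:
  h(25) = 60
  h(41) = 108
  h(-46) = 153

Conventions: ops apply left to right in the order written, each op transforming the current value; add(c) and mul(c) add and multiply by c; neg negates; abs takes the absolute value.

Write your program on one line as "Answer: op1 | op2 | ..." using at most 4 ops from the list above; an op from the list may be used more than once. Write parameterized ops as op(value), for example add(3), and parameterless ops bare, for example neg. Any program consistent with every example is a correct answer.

add(-5) | mul(3) | abs

Check, running the answer program on each example:
  25 -> 20 -> 60 -> 60
  41 -> 36 -> 108 -> 108
  -46 -> -51 -> -153 -> 153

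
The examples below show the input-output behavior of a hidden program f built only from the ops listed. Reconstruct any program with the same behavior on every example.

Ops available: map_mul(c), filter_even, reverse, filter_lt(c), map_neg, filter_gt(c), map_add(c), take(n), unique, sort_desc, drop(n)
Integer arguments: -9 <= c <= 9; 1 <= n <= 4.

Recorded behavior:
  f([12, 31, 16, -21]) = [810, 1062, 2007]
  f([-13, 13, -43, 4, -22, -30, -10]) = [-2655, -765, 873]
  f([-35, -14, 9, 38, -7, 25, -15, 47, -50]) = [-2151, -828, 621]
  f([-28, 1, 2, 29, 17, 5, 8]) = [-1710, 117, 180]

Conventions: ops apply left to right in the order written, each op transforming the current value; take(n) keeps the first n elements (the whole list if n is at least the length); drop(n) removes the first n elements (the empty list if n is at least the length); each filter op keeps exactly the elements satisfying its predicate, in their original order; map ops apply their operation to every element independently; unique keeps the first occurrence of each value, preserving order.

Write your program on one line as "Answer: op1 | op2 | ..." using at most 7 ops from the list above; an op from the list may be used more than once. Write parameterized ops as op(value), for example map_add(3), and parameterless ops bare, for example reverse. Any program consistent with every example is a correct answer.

map_mul(-7) | take(3) | map_add(-6) | sort_desc | map_neg | map_mul(9)

Check, running the answer program on each example:
  [12, 31, 16, -21] -> [-84, -217, -112, 147] -> [-84, -217, -112] -> [-90, -223, -118] -> [-90, -118, -223] -> [90, 118, 223] -> [810, 1062, 2007]
  [-13, 13, -43, 4, -22, -30, -10] -> [91, -91, 301, -28, 154, 210, 70] -> [91, -91, 301] -> [85, -97, 295] -> [295, 85, -97] -> [-295, -85, 97] -> [-2655, -765, 873]
  [-35, -14, 9, 38, -7, 25, -15, 47, -50] -> [245, 98, -63, -266, 49, -175, 105, -329, 350] -> [245, 98, -63] -> [239, 92, -69] -> [239, 92, -69] -> [-239, -92, 69] -> [-2151, -828, 621]
  [-28, 1, 2, 29, 17, 5, 8] -> [196, -7, -14, -203, -119, -35, -56] -> [196, -7, -14] -> [190, -13, -20] -> [190, -13, -20] -> [-190, 13, 20] -> [-1710, 117, 180]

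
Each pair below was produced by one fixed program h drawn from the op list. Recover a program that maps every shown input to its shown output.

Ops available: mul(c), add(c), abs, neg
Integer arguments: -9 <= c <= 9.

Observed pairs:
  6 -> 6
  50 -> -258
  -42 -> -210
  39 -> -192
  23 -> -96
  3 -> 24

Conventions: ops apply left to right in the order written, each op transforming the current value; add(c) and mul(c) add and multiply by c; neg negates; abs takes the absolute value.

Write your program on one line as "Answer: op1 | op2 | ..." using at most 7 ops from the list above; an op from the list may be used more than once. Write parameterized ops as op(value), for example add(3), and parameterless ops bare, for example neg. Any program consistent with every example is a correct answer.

abs | add(1) | add(-5) | add(-3) | mul(6) | mul(-1)

Check, running the answer program on each example:
  6 -> 6 -> 7 -> 2 -> -1 -> -6 -> 6
  50 -> 50 -> 51 -> 46 -> 43 -> 258 -> -258
  -42 -> 42 -> 43 -> 38 -> 35 -> 210 -> -210
  39 -> 39 -> 40 -> 35 -> 32 -> 192 -> -192
  23 -> 23 -> 24 -> 19 -> 16 -> 96 -> -96
  3 -> 3 -> 4 -> -1 -> -4 -> -24 -> 24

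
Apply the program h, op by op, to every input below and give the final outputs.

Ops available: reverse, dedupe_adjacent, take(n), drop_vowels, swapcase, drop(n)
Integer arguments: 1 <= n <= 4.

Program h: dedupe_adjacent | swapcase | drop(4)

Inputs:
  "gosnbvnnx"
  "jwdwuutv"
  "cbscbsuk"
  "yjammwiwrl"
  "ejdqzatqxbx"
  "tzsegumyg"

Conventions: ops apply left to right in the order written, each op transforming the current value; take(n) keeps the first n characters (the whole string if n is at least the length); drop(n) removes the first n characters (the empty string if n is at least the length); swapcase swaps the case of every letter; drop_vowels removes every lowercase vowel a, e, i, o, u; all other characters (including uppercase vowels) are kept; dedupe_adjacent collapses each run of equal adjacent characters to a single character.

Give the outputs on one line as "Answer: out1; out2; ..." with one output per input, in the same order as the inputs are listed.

"BVNX"; "UTV"; "BSUK"; "WIWRL"; "ZATQXBX"; "GUMYG"

Execution, op by op:
  "gosnbvnnx" -> "gosnbvnx" -> "GOSNBVNX" -> "BVNX"
  "jwdwuutv" -> "jwdwutv" -> "JWDWUTV" -> "UTV"
  "cbscbsuk" -> "cbscbsuk" -> "CBSCBSUK" -> "BSUK"
  "yjammwiwrl" -> "yjamwiwrl" -> "YJAMWIWRL" -> "WIWRL"
  "ejdqzatqxbx" -> "ejdqzatqxbx" -> "EJDQZATQXBX" -> "ZATQXBX"
  "tzsegumyg" -> "tzsegumyg" -> "TZSEGUMYG" -> "GUMYG"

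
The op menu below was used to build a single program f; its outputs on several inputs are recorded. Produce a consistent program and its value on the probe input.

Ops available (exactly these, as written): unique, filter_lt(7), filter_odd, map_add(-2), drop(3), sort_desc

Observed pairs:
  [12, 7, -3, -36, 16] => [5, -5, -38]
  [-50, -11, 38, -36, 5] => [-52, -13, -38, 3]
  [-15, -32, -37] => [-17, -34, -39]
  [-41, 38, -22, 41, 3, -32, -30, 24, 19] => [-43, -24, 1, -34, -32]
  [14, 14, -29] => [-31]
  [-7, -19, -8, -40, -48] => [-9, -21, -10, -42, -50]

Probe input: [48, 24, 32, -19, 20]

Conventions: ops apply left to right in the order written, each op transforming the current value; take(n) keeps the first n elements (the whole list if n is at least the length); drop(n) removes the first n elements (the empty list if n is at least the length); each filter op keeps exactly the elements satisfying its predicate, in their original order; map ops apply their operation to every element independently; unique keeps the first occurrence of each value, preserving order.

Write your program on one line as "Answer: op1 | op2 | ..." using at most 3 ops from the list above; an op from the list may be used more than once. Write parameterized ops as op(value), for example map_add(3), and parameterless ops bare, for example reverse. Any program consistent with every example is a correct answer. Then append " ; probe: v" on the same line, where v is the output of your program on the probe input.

map_add(-2) | filter_lt(7) ; probe: [-21]

Check, running the answer program on each example:
  [12, 7, -3, -36, 16] -> [10, 5, -5, -38, 14] -> [5, -5, -38]
  [-50, -11, 38, -36, 5] -> [-52, -13, 36, -38, 3] -> [-52, -13, -38, 3]
  [-15, -32, -37] -> [-17, -34, -39] -> [-17, -34, -39]
  [-41, 38, -22, 41, 3, -32, -30, 24, 19] -> [-43, 36, -24, 39, 1, -34, -32, 22, 17] -> [-43, -24, 1, -34, -32]
  [14, 14, -29] -> [12, 12, -31] -> [-31]
  [-7, -19, -8, -40, -48] -> [-9, -21, -10, -42, -50] -> [-9, -21, -10, -42, -50]
  probe: [48, 24, 32, -19, 20] -> [46, 22, 30, -21, 18] -> [-21]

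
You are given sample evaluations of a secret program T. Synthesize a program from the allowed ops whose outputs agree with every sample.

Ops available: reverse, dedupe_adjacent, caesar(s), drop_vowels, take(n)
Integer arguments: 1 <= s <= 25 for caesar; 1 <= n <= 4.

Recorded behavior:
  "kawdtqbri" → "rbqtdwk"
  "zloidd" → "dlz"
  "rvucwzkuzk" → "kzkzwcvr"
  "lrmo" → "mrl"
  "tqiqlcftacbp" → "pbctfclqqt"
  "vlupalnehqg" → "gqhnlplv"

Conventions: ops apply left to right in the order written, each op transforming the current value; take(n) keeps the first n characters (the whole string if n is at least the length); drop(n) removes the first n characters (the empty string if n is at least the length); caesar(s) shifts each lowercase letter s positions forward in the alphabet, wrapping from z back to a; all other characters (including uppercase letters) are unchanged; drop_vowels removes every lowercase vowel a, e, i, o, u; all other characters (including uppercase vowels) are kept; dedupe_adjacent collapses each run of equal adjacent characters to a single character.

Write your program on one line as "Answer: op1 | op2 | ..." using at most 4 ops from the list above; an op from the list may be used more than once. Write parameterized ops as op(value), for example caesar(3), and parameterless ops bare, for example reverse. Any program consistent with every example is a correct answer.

dedupe_adjacent | reverse | drop_vowels

Check, running the answer program on each example:
  "kawdtqbri" -> "kawdtqbri" -> "irbqtdwak" -> "rbqtdwk"
  "zloidd" -> "zloid" -> "diolz" -> "dlz"
  "rvucwzkuzk" -> "rvucwzkuzk" -> "kzukzwcuvr" -> "kzkzwcvr"
  "lrmo" -> "lrmo" -> "omrl" -> "mrl"
  "tqiqlcftacbp" -> "tqiqlcftacbp" -> "pbcatfclqiqt" -> "pbctfclqqt"
  "vlupalnehqg" -> "vlupalnehqg" -> "gqhenlapulv" -> "gqhnlplv"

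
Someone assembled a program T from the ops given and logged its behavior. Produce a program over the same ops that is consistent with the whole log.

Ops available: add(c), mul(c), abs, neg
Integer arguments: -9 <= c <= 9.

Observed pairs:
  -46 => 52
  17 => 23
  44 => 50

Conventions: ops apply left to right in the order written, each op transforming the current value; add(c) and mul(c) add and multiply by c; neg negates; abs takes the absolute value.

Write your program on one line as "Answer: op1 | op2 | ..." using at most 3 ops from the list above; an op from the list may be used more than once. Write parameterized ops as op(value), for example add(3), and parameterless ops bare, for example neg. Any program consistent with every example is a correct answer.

abs | add(6)

Check, running the answer program on each example:
  -46 -> 46 -> 52
  17 -> 17 -> 23
  44 -> 44 -> 50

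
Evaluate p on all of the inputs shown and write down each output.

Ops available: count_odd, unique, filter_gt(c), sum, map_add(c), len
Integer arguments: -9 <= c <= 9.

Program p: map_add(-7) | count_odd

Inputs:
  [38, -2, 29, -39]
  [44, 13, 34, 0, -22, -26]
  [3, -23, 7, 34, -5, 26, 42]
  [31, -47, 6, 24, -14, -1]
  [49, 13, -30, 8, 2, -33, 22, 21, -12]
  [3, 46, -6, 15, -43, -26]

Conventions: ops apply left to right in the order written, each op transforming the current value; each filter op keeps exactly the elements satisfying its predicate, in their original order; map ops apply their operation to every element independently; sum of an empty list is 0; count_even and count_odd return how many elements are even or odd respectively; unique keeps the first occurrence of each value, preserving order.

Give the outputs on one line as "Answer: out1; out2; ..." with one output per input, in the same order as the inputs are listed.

2; 5; 3; 3; 5; 3

Execution, op by op:
  [38, -2, 29, -39] -> [31, -9, 22, -46] -> 2
  [44, 13, 34, 0, -22, -26] -> [37, 6, 27, -7, -29, -33] -> 5
  [3, -23, 7, 34, -5, 26, 42] -> [-4, -30, 0, 27, -12, 19, 35] -> 3
  [31, -47, 6, 24, -14, -1] -> [24, -54, -1, 17, -21, -8] -> 3
  [49, 13, -30, 8, 2, -33, 22, 21, -12] -> [42, 6, -37, 1, -5, -40, 15, 14, -19] -> 5
  [3, 46, -6, 15, -43, -26] -> [-4, 39, -13, 8, -50, -33] -> 3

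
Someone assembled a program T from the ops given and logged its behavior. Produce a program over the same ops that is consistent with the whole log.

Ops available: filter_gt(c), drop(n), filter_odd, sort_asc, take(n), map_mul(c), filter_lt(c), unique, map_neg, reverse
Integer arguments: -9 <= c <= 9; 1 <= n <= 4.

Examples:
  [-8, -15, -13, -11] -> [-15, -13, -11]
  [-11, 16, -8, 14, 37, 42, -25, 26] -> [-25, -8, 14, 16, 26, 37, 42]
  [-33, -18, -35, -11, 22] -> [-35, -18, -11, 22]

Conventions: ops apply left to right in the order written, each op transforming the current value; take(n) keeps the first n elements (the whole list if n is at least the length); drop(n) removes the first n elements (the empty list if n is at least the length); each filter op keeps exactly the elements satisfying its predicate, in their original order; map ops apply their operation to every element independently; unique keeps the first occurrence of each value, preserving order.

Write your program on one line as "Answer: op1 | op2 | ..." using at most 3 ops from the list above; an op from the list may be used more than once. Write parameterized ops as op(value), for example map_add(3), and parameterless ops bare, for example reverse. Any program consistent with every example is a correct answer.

drop(1) | sort_asc

Check, running the answer program on each example:
  [-8, -15, -13, -11] -> [-15, -13, -11] -> [-15, -13, -11]
  [-11, 16, -8, 14, 37, 42, -25, 26] -> [16, -8, 14, 37, 42, -25, 26] -> [-25, -8, 14, 16, 26, 37, 42]
  [-33, -18, -35, -11, 22] -> [-18, -35, -11, 22] -> [-35, -18, -11, 22]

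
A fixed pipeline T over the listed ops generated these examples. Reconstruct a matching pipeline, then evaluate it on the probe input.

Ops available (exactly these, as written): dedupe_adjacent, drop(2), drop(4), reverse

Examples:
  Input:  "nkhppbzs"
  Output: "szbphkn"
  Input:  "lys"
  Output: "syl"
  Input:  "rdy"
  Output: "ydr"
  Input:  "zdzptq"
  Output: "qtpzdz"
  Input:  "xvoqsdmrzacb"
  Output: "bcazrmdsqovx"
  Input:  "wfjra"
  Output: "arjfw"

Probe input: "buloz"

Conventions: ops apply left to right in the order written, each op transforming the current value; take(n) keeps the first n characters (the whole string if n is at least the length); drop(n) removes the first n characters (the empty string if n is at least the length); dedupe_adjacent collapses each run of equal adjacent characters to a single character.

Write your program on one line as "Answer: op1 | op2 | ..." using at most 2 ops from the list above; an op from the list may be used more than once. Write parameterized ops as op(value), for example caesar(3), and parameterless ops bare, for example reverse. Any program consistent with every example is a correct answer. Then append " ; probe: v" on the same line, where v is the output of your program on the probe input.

dedupe_adjacent | reverse ; probe: "zolub"

Check, running the answer program on each example:
  "nkhppbzs" -> "nkhpbzs" -> "szbphkn"
  "lys" -> "lys" -> "syl"
  "rdy" -> "rdy" -> "ydr"
  "zdzptq" -> "zdzptq" -> "qtpzdz"
  "xvoqsdmrzacb" -> "xvoqsdmrzacb" -> "bcazrmdsqovx"
  "wfjra" -> "wfjra" -> "arjfw"
  probe: "buloz" -> "buloz" -> "zolub"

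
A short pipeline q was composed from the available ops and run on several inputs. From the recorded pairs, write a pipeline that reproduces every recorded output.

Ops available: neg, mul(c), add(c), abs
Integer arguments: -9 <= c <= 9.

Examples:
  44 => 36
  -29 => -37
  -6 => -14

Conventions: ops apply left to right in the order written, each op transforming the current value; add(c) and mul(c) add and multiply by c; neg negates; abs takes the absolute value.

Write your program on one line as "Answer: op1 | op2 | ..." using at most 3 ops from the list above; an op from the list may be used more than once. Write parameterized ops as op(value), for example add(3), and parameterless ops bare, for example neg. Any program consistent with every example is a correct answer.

add(1) | add(-9)

Check, running the answer program on each example:
  44 -> 45 -> 36
  -29 -> -28 -> -37
  -6 -> -5 -> -14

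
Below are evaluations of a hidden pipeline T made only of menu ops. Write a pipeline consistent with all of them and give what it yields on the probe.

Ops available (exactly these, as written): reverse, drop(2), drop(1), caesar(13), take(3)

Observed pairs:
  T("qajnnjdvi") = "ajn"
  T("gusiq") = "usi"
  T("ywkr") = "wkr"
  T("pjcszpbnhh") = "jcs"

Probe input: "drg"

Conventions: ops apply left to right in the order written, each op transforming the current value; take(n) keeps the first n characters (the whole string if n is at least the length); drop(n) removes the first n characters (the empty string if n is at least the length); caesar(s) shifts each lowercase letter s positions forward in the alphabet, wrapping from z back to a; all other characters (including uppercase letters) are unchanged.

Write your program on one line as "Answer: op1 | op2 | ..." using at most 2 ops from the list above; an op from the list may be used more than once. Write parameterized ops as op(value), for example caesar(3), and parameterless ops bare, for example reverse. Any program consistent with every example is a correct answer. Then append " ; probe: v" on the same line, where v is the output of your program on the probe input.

drop(1) | take(3) ; probe: "rg"

Check, running the answer program on each example:
  "qajnnjdvi" -> "ajnnjdvi" -> "ajn"
  "gusiq" -> "usiq" -> "usi"
  "ywkr" -> "wkr" -> "wkr"
  "pjcszpbnhh" -> "jcszpbnhh" -> "jcs"
  probe: "drg" -> "rg" -> "rg"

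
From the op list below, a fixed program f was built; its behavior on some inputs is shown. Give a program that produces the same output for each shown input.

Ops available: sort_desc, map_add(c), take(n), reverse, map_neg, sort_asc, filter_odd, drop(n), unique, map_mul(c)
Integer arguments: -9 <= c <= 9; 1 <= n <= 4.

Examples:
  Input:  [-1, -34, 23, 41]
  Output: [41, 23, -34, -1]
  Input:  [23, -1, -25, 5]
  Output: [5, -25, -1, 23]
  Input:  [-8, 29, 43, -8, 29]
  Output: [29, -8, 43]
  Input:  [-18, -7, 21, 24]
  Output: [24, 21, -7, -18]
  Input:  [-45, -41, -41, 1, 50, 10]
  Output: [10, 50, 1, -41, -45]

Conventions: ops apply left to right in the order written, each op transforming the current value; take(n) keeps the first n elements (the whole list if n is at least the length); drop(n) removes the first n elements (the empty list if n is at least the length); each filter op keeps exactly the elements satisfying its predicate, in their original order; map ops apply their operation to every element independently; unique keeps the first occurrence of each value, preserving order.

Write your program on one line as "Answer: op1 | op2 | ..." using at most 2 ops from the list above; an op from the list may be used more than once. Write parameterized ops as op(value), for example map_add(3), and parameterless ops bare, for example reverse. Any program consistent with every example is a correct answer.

reverse | unique

Check, running the answer program on each example:
  [-1, -34, 23, 41] -> [41, 23, -34, -1] -> [41, 23, -34, -1]
  [23, -1, -25, 5] -> [5, -25, -1, 23] -> [5, -25, -1, 23]
  [-8, 29, 43, -8, 29] -> [29, -8, 43, 29, -8] -> [29, -8, 43]
  [-18, -7, 21, 24] -> [24, 21, -7, -18] -> [24, 21, -7, -18]
  [-45, -41, -41, 1, 50, 10] -> [10, 50, 1, -41, -41, -45] -> [10, 50, 1, -41, -45]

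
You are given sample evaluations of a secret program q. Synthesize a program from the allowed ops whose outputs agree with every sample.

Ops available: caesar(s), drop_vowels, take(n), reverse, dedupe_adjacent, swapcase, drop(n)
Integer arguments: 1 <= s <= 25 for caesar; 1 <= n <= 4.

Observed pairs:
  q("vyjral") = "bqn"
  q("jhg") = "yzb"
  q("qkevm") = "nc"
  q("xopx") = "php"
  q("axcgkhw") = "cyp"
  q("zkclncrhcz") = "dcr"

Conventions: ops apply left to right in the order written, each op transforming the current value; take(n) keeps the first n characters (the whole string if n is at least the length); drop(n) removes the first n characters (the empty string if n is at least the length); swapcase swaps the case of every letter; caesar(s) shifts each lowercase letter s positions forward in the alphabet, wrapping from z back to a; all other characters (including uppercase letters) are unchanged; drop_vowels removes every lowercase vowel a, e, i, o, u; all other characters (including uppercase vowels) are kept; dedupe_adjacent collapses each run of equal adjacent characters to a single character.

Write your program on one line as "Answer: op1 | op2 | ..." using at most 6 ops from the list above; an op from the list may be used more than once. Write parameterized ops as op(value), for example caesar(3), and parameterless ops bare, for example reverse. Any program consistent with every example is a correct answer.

drop_vowels | caesar(18) | drop_vowels | take(3) | reverse

Check, running the answer program on each example:
  "vyjral" -> "vyjrl" -> "nqbjd" -> "nqbjd" -> "nqb" -> "bqn"
  "jhg" -> "jhg" -> "bzy" -> "bzy" -> "bzy" -> "yzb"
  "qkevm" -> "qkvm" -> "icne" -> "cn" -> "cn" -> "nc"
  "xopx" -> "xpx" -> "php" -> "php" -> "php" -> "php"
  "axcgkhw" -> "xcgkhw" -> "puyczo" -> "pycz" -> "pyc" -> "cyp"
  "zkclncrhcz" -> "zkclncrhcz" -> "rcudfujzur" -> "rcdfjzr" -> "rcd" -> "dcr"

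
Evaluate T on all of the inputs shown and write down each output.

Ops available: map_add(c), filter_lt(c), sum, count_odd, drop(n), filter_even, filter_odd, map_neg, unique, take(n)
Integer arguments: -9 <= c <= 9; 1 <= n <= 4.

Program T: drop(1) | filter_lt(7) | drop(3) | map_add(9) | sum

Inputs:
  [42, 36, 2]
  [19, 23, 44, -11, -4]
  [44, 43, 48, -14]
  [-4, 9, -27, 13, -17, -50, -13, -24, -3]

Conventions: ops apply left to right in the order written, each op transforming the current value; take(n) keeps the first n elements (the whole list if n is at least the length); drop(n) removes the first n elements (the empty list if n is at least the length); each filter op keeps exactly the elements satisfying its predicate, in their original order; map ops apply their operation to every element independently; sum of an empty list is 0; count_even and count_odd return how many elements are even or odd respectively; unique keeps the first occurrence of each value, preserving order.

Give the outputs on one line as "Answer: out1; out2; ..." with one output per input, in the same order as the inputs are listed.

Execution, op by op:
  [42, 36, 2] -> [36, 2] -> [2] -> [] -> [] -> 0
  [19, 23, 44, -11, -4] -> [23, 44, -11, -4] -> [-11, -4] -> [] -> [] -> 0
  [44, 43, 48, -14] -> [43, 48, -14] -> [-14] -> [] -> [] -> 0
  [-4, 9, -27, 13, -17, -50, -13, -24, -3] -> [9, -27, 13, -17, -50, -13, -24, -3] -> [-27, -17, -50, -13, -24, -3] -> [-13, -24, -3] -> [-4, -15, 6] -> -13

0; 0; 0; -13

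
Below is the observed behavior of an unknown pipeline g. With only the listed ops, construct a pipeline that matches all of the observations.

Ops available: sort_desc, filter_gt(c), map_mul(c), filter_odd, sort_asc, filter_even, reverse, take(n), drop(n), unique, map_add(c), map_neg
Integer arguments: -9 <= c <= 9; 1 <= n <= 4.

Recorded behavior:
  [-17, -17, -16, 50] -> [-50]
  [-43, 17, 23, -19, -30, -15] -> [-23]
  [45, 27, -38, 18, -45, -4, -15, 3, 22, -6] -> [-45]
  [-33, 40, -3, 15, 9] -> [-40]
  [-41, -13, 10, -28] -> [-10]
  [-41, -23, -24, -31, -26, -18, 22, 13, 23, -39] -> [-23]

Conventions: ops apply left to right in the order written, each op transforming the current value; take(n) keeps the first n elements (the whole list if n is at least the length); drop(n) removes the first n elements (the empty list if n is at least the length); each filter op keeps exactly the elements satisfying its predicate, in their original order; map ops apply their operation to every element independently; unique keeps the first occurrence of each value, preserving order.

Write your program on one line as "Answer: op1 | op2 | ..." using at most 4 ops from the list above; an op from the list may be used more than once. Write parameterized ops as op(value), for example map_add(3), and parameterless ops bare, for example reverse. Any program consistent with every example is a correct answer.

filter_gt(0) | map_neg | sort_asc | take(1)

Check, running the answer program on each example:
  [-17, -17, -16, 50] -> [50] -> [-50] -> [-50] -> [-50]
  [-43, 17, 23, -19, -30, -15] -> [17, 23] -> [-17, -23] -> [-23, -17] -> [-23]
  [45, 27, -38, 18, -45, -4, -15, 3, 22, -6] -> [45, 27, 18, 3, 22] -> [-45, -27, -18, -3, -22] -> [-45, -27, -22, -18, -3] -> [-45]
  [-33, 40, -3, 15, 9] -> [40, 15, 9] -> [-40, -15, -9] -> [-40, -15, -9] -> [-40]
  [-41, -13, 10, -28] -> [10] -> [-10] -> [-10] -> [-10]
  [-41, -23, -24, -31, -26, -18, 22, 13, 23, -39] -> [22, 13, 23] -> [-22, -13, -23] -> [-23, -22, -13] -> [-23]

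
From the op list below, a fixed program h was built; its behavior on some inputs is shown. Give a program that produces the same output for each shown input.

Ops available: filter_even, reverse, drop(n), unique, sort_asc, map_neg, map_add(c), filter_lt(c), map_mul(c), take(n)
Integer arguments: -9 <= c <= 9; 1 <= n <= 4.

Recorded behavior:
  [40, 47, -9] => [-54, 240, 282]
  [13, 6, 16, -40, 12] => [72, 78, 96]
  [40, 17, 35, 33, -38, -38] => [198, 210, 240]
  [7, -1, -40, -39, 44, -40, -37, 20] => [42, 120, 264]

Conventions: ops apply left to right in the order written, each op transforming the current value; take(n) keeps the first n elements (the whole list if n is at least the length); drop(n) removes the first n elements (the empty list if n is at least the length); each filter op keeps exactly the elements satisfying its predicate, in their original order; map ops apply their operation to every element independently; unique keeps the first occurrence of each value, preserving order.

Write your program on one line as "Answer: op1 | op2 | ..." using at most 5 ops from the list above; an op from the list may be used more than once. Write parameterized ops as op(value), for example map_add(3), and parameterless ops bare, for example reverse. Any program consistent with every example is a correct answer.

sort_asc | reverse | map_mul(6) | take(3) | reverse

Check, running the answer program on each example:
  [40, 47, -9] -> [-9, 40, 47] -> [47, 40, -9] -> [282, 240, -54] -> [282, 240, -54] -> [-54, 240, 282]
  [13, 6, 16, -40, 12] -> [-40, 6, 12, 13, 16] -> [16, 13, 12, 6, -40] -> [96, 78, 72, 36, -240] -> [96, 78, 72] -> [72, 78, 96]
  [40, 17, 35, 33, -38, -38] -> [-38, -38, 17, 33, 35, 40] -> [40, 35, 33, 17, -38, -38] -> [240, 210, 198, 102, -228, -228] -> [240, 210, 198] -> [198, 210, 240]
  [7, -1, -40, -39, 44, -40, -37, 20] -> [-40, -40, -39, -37, -1, 7, 20, 44] -> [44, 20, 7, -1, -37, -39, -40, -40] -> [264, 120, 42, -6, -222, -234, -240, -240] -> [264, 120, 42] -> [42, 120, 264]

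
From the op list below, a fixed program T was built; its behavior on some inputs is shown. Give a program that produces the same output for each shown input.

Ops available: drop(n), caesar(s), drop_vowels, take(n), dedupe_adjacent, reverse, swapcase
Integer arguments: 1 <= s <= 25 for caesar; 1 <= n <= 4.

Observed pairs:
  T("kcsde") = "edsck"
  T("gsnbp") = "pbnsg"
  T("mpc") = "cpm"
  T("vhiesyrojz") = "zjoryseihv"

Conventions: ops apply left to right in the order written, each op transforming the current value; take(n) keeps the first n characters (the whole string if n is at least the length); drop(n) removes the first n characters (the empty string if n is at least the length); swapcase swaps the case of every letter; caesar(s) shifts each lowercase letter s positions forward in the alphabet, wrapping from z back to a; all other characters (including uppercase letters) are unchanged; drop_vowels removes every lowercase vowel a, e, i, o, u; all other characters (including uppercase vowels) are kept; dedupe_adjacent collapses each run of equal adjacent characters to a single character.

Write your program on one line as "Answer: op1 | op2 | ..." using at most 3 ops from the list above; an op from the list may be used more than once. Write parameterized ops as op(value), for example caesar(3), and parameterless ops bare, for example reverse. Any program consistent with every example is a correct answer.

caesar(24) | reverse | caesar(2)

Check, running the answer program on each example:
  "kcsde" -> "iaqbc" -> "cbqai" -> "edsck"
  "gsnbp" -> "eqlzn" -> "nzlqe" -> "pbnsg"
  "mpc" -> "kna" -> "ank" -> "cpm"
  "vhiesyrojz" -> "tfgcqwpmhx" -> "xhmpwqcgft" -> "zjoryseihv"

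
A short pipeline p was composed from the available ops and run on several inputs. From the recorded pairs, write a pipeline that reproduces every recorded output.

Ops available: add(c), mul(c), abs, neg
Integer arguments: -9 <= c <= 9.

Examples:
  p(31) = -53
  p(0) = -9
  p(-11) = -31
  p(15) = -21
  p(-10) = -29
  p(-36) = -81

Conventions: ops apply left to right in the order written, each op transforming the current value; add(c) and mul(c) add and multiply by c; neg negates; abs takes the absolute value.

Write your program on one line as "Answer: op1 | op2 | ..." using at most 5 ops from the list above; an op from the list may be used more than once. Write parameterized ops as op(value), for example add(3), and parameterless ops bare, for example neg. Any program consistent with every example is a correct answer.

mul(-2) | add(9) | neg | abs | neg

Check, running the answer program on each example:
  31 -> -62 -> -53 -> 53 -> 53 -> -53
  0 -> 0 -> 9 -> -9 -> 9 -> -9
  -11 -> 22 -> 31 -> -31 -> 31 -> -31
  15 -> -30 -> -21 -> 21 -> 21 -> -21
  -10 -> 20 -> 29 -> -29 -> 29 -> -29
  -36 -> 72 -> 81 -> -81 -> 81 -> -81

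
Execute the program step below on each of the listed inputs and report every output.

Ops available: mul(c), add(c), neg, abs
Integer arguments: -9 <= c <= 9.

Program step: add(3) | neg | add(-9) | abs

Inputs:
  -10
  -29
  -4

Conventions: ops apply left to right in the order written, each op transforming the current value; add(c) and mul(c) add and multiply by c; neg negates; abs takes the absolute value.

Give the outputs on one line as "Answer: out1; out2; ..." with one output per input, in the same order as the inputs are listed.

2; 17; 8

Execution, op by op:
  -10 -> -7 -> 7 -> -2 -> 2
  -29 -> -26 -> 26 -> 17 -> 17
  -4 -> -1 -> 1 -> -8 -> 8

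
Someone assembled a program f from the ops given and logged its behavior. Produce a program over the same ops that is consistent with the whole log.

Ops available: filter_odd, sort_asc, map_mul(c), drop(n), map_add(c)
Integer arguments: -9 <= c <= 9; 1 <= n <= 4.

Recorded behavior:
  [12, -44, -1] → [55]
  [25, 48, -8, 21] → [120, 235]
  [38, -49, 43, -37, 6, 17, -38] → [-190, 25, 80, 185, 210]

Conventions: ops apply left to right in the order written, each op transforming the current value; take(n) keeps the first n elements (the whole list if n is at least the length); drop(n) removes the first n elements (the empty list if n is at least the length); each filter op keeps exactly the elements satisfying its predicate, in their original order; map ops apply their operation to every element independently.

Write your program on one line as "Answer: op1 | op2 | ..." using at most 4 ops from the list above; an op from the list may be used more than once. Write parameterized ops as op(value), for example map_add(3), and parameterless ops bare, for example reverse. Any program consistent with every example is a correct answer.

map_add(-1) | sort_asc | map_mul(5) | drop(2)

Check, running the answer program on each example:
  [12, -44, -1] -> [11, -45, -2] -> [-45, -2, 11] -> [-225, -10, 55] -> [55]
  [25, 48, -8, 21] -> [24, 47, -9, 20] -> [-9, 20, 24, 47] -> [-45, 100, 120, 235] -> [120, 235]
  [38, -49, 43, -37, 6, 17, -38] -> [37, -50, 42, -38, 5, 16, -39] -> [-50, -39, -38, 5, 16, 37, 42] -> [-250, -195, -190, 25, 80, 185, 210] -> [-190, 25, 80, 185, 210]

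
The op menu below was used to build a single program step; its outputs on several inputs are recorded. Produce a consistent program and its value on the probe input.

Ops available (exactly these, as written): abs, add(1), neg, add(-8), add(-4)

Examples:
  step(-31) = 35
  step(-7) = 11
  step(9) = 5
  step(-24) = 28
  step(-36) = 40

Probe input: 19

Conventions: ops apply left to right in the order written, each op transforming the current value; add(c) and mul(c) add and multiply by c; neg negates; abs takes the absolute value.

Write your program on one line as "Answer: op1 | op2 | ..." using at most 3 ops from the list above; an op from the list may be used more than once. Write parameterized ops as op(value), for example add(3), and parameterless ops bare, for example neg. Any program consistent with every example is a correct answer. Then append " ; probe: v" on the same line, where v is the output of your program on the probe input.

add(-4) | neg | abs ; probe: 15

Check, running the answer program on each example:
  -31 -> -35 -> 35 -> 35
  -7 -> -11 -> 11 -> 11
  9 -> 5 -> -5 -> 5
  -24 -> -28 -> 28 -> 28
  -36 -> -40 -> 40 -> 40
  probe: 19 -> 15 -> -15 -> 15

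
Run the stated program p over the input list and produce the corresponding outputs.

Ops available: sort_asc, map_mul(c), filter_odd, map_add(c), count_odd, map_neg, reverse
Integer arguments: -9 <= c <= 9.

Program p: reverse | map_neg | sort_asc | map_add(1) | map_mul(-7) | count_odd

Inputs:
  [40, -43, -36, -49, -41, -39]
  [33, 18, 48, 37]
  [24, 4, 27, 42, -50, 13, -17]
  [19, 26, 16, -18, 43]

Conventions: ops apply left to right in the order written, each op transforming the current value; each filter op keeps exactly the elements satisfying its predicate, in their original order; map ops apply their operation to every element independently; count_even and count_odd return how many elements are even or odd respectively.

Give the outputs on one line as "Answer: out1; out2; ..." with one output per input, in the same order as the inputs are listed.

Execution, op by op:
  [40, -43, -36, -49, -41, -39] -> [-39, -41, -49, -36, -43, 40] -> [39, 41, 49, 36, 43, -40] -> [-40, 36, 39, 41, 43, 49] -> [-39, 37, 40, 42, 44, 50] -> [273, -259, -280, -294, -308, -350] -> 2
  [33, 18, 48, 37] -> [37, 48, 18, 33] -> [-37, -48, -18, -33] -> [-48, -37, -33, -18] -> [-47, -36, -32, -17] -> [329, 252, 224, 119] -> 2
  [24, 4, 27, 42, -50, 13, -17] -> [-17, 13, -50, 42, 27, 4, 24] -> [17, -13, 50, -42, -27, -4, -24] -> [-42, -27, -24, -13, -4, 17, 50] -> [-41, -26, -23, -12, -3, 18, 51] -> [287, 182, 161, 84, 21, -126, -357] -> 4
  [19, 26, 16, -18, 43] -> [43, -18, 16, 26, 19] -> [-43, 18, -16, -26, -19] -> [-43, -26, -19, -16, 18] -> [-42, -25, -18, -15, 19] -> [294, 175, 126, 105, -133] -> 3

2; 2; 4; 3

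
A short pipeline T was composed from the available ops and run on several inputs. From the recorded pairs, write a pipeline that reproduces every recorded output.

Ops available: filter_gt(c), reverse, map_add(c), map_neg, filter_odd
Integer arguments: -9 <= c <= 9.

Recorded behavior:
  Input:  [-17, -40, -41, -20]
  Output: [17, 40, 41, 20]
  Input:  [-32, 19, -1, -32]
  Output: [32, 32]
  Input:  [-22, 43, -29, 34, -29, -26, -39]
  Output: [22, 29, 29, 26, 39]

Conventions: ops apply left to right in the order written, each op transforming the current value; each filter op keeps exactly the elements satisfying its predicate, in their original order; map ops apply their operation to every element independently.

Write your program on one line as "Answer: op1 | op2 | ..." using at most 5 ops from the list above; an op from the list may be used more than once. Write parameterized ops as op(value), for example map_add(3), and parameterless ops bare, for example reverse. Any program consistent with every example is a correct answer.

reverse | map_neg | reverse | filter_gt(1)

Check, running the answer program on each example:
  [-17, -40, -41, -20] -> [-20, -41, -40, -17] -> [20, 41, 40, 17] -> [17, 40, 41, 20] -> [17, 40, 41, 20]
  [-32, 19, -1, -32] -> [-32, -1, 19, -32] -> [32, 1, -19, 32] -> [32, -19, 1, 32] -> [32, 32]
  [-22, 43, -29, 34, -29, -26, -39] -> [-39, -26, -29, 34, -29, 43, -22] -> [39, 26, 29, -34, 29, -43, 22] -> [22, -43, 29, -34, 29, 26, 39] -> [22, 29, 29, 26, 39]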